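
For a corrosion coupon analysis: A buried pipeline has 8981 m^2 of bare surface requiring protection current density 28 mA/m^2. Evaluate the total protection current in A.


I = area * current density, then convert mA → A (÷1000)
I = 8981 * 28 / 1000 = 251.47 A

251.47 A


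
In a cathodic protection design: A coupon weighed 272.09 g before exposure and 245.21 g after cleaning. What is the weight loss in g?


Weight loss = initial − final
WL = 272.09 − 245.21 = 26.88 g

26.88 g


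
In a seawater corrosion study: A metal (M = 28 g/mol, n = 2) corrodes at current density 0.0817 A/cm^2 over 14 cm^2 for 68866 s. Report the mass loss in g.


Apply Faraday's law: m = i*A*t*M / (n*F)
Total charge passed Q = i*A*t = 0.0817*14*68866 = 78768.9308 C
m = Q*M/(n*F) = 78768.9308*28/(2*96485) = 11.429 g

11.429 g


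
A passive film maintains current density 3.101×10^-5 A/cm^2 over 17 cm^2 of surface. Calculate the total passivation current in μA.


I = i_pass * A, then convert A → μA (×10^6)
I = 3.101×10^-5 * 17 * 10^6 = 527.17 μA

527.17 μA


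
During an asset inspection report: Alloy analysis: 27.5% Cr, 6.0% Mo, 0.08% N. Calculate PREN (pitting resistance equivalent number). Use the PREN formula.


Apply the PREN formula: PREN = Cr + 3.3*Mo + 16*N
PREN = 27.5 + 3.3*6.0 + 16*0.08
PREN = 27.5 + 19.8 + 1.28 = 48.58

48.58


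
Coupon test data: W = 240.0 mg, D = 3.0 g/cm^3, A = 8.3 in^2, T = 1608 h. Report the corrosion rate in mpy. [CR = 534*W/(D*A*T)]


Apply the mpy weight-loss relation: CR = 534 * W / (D * A * T)
Numerator: 534 * 240.0 = 128160.0
Denominator: 3.0 * 8.3 * 1608 = 40039.2
CR = 128160.0 / 40039.2 = 3.20086 mpy

3.20086 mpy


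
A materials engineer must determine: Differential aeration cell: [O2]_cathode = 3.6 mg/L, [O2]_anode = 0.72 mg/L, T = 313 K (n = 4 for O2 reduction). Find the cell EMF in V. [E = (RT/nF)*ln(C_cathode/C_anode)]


Apply the Nernst concentration-cell relation: E = (RT/nF)*ln(C_cathode/C_anode)
RT/nF = 8.314*313/(4*96485) = 0.00674271 V
ln(3.6/0.72) = 1.60944
E = 0.00674271 * 1.60944 = 0.01085 V

0.01085 V


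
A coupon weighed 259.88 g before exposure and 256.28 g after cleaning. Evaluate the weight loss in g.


Weight loss = initial − final
WL = 259.88 − 256.28 = 3.6 g

3.6 g


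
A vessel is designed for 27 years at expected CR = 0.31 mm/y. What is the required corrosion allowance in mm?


Corrosion allowance = CR × design life
CA = 0.31 * 27 = 8.37 mm

8.37 mm


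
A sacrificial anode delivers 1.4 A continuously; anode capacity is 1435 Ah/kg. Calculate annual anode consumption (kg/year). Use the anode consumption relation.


Annual consumption = current * hours per year / capacity
Rate = 1.4 * 8760 / 1435 = 8.5 kg/year

8.5 kg/year


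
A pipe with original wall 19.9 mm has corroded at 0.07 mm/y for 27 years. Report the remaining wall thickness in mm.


Remaining wall = original − CR × time
t = 19.9 − 0.07*27 = 19.9 − 1.89 = 18.01 mm

18.01 mm


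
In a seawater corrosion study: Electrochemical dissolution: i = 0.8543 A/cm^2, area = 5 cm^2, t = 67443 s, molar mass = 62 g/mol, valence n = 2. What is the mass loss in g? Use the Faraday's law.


Apply Faraday's law: m = i*A*t*M / (n*F)
Total charge passed Q = i*A*t = 0.8543*5*67443 = 288082.7745 C
m = Q*M/(n*F) = 288082.7745*62/(2*96485) = 92.55911 g

92.55911 g


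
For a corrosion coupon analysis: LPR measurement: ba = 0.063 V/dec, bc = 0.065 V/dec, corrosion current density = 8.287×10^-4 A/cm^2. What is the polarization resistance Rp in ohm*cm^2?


Apply the Stern-Geary equation: Rp = ba*bc / (2.303*icorr*(ba+bc))
ba*bc = 0.063*0.065 = 0.004095
ba+bc = 0.128; 2.303*icorr*(ba+bc) = 2.303*8.287×10^-4*0.128 = 2.442875×10^-4
Rp = 0.004095 / 2.442875×10^-4 = 16.8 ohm*cm^2

16.8 ohm*cm^2


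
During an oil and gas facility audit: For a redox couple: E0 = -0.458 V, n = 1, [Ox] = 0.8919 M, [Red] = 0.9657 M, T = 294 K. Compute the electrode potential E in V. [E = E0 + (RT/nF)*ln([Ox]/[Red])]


Apply the Nernst equation: E = E0 + (RT/nF)*ln([Ox]/[Red])
Step 1: RT/nF = 8.314*294/(1*96485) = 0.02533364 V
Step 2: [Ox]/[Red] = 0.8919/0.9657 = 0.923579
Step 3: ln(0.923579) = -0.079499
Step 4: correction = 0.02533364 * -0.079499 = -0.002 V
E = -0.458 + -0.002 = -0.46 V

-0.46 V


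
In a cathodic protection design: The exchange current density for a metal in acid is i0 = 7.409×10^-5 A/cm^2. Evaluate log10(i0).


i0 = 7.409×10^-5 A/cm^2
log10(i0) = -4.13

-4.13


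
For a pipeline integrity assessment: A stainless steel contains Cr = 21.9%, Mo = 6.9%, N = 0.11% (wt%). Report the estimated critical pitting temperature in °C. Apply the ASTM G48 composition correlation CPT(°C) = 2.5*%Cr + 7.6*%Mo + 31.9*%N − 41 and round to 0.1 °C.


Apply the ASTM G48 empirical CPT estimate: CPT(°C) = 2.5*%Cr + 7.6*%Mo + 31.9*%N − 41
2.5*21.9 = 54.75; 7.6*6.9 = 52.44; 31.9*0.11 = 3.509
CPT = 54.75 + 52.44 + 3.509 − 41 = 69.699 °C
Rounded to 0.1 °C: CPT ≈ 69.7 °C

69.7 °C


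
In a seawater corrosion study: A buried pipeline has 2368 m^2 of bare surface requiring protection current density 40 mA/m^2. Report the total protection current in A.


I = area * current density, then convert mA → A (÷1000)
I = 2368 * 40 / 1000 = 94.72 A

94.72 A


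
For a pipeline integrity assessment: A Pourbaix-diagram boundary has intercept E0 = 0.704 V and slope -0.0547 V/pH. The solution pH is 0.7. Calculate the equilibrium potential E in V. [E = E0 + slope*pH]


Apply the Pourbaix line equation: E = E0 + slope*pH
E = 0.704 + (-0.0547)*0.7 = 0.704 + (-0.03829) = 0.66571 V
Rounded to 4 decimal places: E = 0.6657 V

0.6657 V


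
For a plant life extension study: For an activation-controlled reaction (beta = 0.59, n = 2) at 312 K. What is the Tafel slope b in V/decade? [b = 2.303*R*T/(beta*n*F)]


Apply the Tafel slope relation: b = 2.303*R*T/(beta*n*F)
Numerator: 2.303 * 8.314 * 312 = 5973.91
Denominator: 0.59 * 2 * 96485 = 113852.3
b = 5973.91 / 113852.3 = 0.052 V/decade

0.052 V/decade


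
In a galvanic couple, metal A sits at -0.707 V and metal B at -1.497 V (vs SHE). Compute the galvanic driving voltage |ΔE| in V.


Driving voltage is the absolute potential difference.
|ΔE| = |-0.707 − (-1.497)| = 0.79 V

0.79 V


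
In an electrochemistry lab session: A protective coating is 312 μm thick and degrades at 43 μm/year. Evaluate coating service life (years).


Service life = thickness / degradation rate
Life = 312 / 43 = 7.3 years

7.3 years


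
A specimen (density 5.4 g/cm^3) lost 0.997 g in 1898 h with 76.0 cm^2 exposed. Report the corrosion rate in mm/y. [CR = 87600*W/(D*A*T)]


Apply the mm/y weight-loss relation: CR = 87600 * W / (D * A * T)
Numerator: 87600 * 0.997 = 87337.2
Denominator: 5.4 * 76.0 * 1898 = 778939.2
CR = 87337.2 / 778939.2 = 0.11212 mm/y

0.11212 mm/y


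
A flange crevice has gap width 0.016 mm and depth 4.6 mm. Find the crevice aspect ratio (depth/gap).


Aspect ratio = depth / gap
Ratio = 4.6 / 0.016 = 287.5

287.5


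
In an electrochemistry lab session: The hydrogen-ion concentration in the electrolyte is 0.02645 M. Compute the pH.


pH = −log10[H+]
pH = −log10(0.02645) = 1.58

1.58


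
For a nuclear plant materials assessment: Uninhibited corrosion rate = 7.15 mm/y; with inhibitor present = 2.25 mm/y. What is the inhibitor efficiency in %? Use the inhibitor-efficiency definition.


Apply the inhibitor-efficiency definition: IE = (CR_blank − CR_inh)/CR_blank × 100
IE = (7.15 − 2.25) / 7.15 × 100
IE = 4.9 / 7.15 × 100 = 68.5 %

68.5 %


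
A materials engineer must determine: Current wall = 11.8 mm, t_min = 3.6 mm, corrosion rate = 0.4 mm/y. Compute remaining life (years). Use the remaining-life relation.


Apply the remaining-life relation: RL = (t_current − t_min) / CR
RL = (11.8 − 3.6) / 0.4 = 8.2 / 0.4 = 20.5 years

20.5 years


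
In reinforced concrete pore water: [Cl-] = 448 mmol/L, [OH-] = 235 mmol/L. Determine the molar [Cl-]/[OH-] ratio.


Threshold parameter = [Cl-] / [OH-] (molar basis; both in mmol/L, so units cancel)
Ratio = 448 / 235 = 1.91

1.91


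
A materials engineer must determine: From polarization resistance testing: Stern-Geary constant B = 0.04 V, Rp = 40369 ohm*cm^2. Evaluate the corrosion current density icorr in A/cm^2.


Apply the Stern-Geary relation: icorr = B / Rp
icorr = 0.04 / 40369 = 9.909×10^-7 A/cm^2

9.909×10^-7 A/cm^2


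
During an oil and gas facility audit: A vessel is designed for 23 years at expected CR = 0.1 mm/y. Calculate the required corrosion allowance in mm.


Corrosion allowance = CR × design life
CA = 0.1 * 23 = 2.3 mm

2.3 mm


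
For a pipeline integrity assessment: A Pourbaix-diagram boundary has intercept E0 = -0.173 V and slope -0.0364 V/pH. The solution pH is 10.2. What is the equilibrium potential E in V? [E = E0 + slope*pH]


Apply the Pourbaix line equation: E = E0 + slope*pH
E = -0.173 + (-0.0364)*10.2 = -0.173 + (-0.37128) = -0.54428 V
Rounded to 3 decimal places: E = -0.544 V

-0.544 V


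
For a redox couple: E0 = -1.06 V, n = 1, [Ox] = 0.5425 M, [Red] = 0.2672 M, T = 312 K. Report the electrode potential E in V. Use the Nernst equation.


Apply the Nernst equation: E = E0 + (RT/nF)*ln([Ox]/[Red])
Step 1: RT/nF = 8.314*312/(1*96485) = 0.02688468 V
Step 2: [Ox]/[Red] = 0.5425/0.2672 = 2.030314
Step 3: ln(2.030314) = 0.70819
Step 4: correction = 0.02688468 * 0.70819 = 0.019 V
E = -1.06 + 0.019 = -1.041 V

-1.041 V


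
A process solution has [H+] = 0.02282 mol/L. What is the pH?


pH = −log10[H+]
pH = −log10(0.02282) = 1.64

1.64


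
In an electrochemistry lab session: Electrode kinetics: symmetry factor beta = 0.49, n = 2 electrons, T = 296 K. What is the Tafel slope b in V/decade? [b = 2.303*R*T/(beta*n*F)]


Apply the Tafel slope relation: b = 2.303*R*T/(beta*n*F)
Numerator: 2.303 * 8.314 * 296 = 5667.55
Denominator: 0.49 * 2 * 96485 = 94555.3
b = 5667.55 / 94555.3 = 0.0599 V/decade

0.0599 V/decade


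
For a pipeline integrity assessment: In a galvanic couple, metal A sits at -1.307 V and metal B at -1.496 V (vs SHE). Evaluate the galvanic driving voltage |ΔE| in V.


Driving voltage is the absolute potential difference.
|ΔE| = |-1.307 − (-1.496)| = 0.189 V

0.189 V


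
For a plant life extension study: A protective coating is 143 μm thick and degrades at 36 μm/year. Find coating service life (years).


Service life = thickness / degradation rate
Life = 143 / 36 = 4.0 years

4.0 years


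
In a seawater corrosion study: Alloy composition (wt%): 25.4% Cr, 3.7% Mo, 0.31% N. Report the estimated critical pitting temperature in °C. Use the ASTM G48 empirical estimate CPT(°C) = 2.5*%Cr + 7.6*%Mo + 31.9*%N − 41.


Apply the ASTM G48 empirical CPT estimate: CPT(°C) = 2.5*%Cr + 7.6*%Mo + 31.9*%N − 41
2.5*25.4 = 63.5; 7.6*3.7 = 28.12; 31.9*0.31 = 9.889
CPT = 63.5 + 28.12 + 9.889 − 41 = 60.509 °C
Rounded to 0.1 °C: CPT ≈ 60.5 °C

60.5 °C


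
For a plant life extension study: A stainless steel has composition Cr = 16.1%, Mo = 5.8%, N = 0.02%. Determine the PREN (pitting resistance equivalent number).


Apply the PREN formula: PREN = Cr + 3.3*Mo + 16*N
PREN = 16.1 + 3.3*5.8 + 16*0.02
PREN = 16.1 + 19.14 + 0.32 = 35.56

35.56


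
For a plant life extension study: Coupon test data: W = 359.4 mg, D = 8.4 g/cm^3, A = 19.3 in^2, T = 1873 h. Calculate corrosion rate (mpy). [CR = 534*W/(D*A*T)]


Apply the mpy weight-loss relation: CR = 534 * W / (D * A * T)
Numerator: 534 * 359.4 = 191919.6
Denominator: 8.4 * 19.3 * 1873 = 303650.76
CR = 191919.6 / 303650.76 = 0.632 mpy

0.632 mpy


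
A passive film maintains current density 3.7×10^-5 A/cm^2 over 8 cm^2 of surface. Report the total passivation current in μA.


I = i_pass * A, then convert A → μA (×10^6)
I = 3.7×10^-5 * 8 * 10^6 = 296.0 μA

296.0 μA


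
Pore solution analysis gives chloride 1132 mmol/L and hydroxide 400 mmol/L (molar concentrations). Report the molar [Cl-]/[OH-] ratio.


Threshold parameter = [Cl-] / [OH-] (molar basis; both in mmol/L, so units cancel)
Ratio = 1132 / 400 = 2.83

2.83


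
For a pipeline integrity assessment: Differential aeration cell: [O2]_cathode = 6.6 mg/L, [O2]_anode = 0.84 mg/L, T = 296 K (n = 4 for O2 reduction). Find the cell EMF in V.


Apply the Nernst concentration-cell relation: E = (RT/nF)*ln(C_cathode/C_anode)
RT/nF = 8.314*296/(4*96485) = 0.00637649 V
ln(6.6/0.84) = 2.06142
E = 0.00637649 * 2.06142 = 0.01314 V

0.01314 V


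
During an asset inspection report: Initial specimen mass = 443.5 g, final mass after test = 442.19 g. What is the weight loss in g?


Weight loss = initial − final
WL = 443.5 − 442.19 = 1.31 g

1.31 g


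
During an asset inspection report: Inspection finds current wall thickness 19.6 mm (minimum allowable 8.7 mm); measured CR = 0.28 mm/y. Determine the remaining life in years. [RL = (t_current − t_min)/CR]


Apply the remaining-life relation: RL = (t_current − t_min) / CR
RL = (19.6 − 8.7) / 0.28 = 10.9 / 0.28 = 38.9 years

38.9 years


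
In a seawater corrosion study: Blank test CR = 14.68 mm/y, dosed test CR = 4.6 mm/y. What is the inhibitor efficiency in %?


Apply the inhibitor-efficiency definition: IE = (CR_blank − CR_inh)/CR_blank × 100
IE = (14.68 − 4.6) / 14.68 × 100
IE = 10.08 / 14.68 × 100 = 68.7 %

68.7 %


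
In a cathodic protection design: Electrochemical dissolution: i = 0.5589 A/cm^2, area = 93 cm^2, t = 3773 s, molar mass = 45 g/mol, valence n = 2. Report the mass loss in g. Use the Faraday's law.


Apply Faraday's law: m = i*A*t*M / (n*F)
Total charge passed Q = i*A*t = 0.5589*93*3773 = 196111.8621 C
m = Q*M/(n*F) = 196111.8621*45/(2*96485) = 45.7327 g

45.7327 g


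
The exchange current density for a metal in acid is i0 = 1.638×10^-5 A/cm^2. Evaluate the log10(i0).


i0 = 1.638×10^-5 A/cm^2
log10(i0) = -4.786

-4.786


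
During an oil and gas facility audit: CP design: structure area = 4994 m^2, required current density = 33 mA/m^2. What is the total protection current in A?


I = area * current density, then convert mA → A (÷1000)
I = 4994 * 33 / 1000 = 164.8 A

164.8 A


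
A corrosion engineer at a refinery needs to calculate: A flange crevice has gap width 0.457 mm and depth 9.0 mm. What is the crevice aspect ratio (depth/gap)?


Aspect ratio = depth / gap
Ratio = 9.0 / 0.457 = 19.7

19.7


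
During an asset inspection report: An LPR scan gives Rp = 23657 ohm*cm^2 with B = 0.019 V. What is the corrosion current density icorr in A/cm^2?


Apply the Stern-Geary relation: icorr = B / Rp
icorr = 0.019 / 23657 = 8.031×10^-7 A/cm^2

8.031×10^-7 A/cm^2


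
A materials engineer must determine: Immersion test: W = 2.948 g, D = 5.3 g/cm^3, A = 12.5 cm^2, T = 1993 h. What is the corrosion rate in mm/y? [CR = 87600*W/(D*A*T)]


Apply the mm/y weight-loss relation: CR = 87600 * W / (D * A * T)
Numerator: 87600 * 2.948 = 258244.8
Denominator: 5.3 * 12.5 * 1993 = 132036.25
CR = 258244.8 / 132036.25 = 1.9559 mm/y

1.9559 mm/y


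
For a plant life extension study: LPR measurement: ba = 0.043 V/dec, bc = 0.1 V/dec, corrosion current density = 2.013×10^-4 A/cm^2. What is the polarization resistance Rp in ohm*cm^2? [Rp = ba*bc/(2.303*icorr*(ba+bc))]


Apply the Stern-Geary equation: Rp = ba*bc / (2.303*icorr*(ba+bc))
ba*bc = 0.043*0.1 = 0.0043
ba+bc = 0.143; 2.303*icorr*(ba+bc) = 2.303*2.013×10^-4*0.143 = 6.6293928×10^-5
Rp = 0.0043 / 6.6293928×10^-5 = 64.9 ohm*cm^2

64.9 ohm*cm^2


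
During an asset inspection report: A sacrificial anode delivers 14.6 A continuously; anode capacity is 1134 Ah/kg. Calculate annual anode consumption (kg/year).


Annual consumption = current * hours per year / capacity
Rate = 14.6 * 8760 / 1134 = 112.8 kg/year

112.8 kg/year


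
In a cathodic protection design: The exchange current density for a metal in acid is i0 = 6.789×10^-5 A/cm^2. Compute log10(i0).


i0 = 6.789×10^-5 A/cm^2
log10(i0) = -4.168

-4.168


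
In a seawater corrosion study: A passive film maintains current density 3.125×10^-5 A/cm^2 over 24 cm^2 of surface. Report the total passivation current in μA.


I = i_pass * A, then convert A → μA (×10^6)
I = 3.125×10^-5 * 24 * 10^6 = 750.0 μA

750.0 μA


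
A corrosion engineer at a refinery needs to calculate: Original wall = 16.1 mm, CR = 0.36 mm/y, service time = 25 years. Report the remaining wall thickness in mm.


Remaining wall = original − CR × time
t = 16.1 − 0.36*25 = 16.1 − 9.0 = 7.1 mm

7.1 mm


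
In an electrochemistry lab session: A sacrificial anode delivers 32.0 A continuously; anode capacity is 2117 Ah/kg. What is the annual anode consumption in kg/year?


Annual consumption = current * hours per year / capacity
Rate = 32.0 * 8760 / 2117 = 132.4 kg/year

132.4 kg/year


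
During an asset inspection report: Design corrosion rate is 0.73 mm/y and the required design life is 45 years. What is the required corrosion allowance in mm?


Corrosion allowance = CR × design life
CA = 0.73 * 45 = 32.85 mm

32.85 mm


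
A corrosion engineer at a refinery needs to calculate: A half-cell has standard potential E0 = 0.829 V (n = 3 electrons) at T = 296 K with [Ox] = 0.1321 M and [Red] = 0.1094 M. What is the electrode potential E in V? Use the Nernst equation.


Apply the Nernst equation: E = E0 + (RT/nF)*ln([Ox]/[Red])
Step 1: RT/nF = 8.314*296/(3*96485) = 0.00850199 V
Step 2: [Ox]/[Red] = 0.1321/0.1094 = 1.207495
Step 3: ln(1.207495) = 0.188548
Step 4: correction = 0.00850199 * 0.188548 = 0.002 V
E = 0.829 + 0.002 = 0.831 V

0.831 V


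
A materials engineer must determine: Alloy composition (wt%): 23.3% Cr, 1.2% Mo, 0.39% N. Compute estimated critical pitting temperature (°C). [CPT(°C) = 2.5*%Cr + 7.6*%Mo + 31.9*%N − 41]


Apply the ASTM G48 empirical CPT estimate: CPT(°C) = 2.5*%Cr + 7.6*%Mo + 31.9*%N − 41
2.5*23.3 = 58.25; 7.6*1.2 = 9.12; 31.9*0.39 = 12.441
CPT = 58.25 + 9.12 + 12.441 − 41 = 38.811 °C
Rounded to 0.1 °C: CPT ≈ 38.8 °C

38.8 °C


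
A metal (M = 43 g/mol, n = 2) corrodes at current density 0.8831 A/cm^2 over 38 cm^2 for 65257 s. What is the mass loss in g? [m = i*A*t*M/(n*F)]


Apply Faraday's law: m = i*A*t*M / (n*F)
Total charge passed Q = i*A*t = 0.8831*38*65257 = 2189881.3546 C
m = Q*M/(n*F) = 2189881.3546*43/(2*96485) = 487.9769 g

487.9769 g


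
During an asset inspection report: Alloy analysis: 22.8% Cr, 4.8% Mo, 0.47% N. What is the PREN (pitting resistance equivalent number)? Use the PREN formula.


Apply the PREN formula: PREN = Cr + 3.3*Mo + 16*N
PREN = 22.8 + 3.3*4.8 + 16*0.47
PREN = 22.8 + 15.84 + 7.52 = 46.16

46.16


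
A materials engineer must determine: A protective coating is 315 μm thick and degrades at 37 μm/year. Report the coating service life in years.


Service life = thickness / degradation rate
Life = 315 / 37 = 8.5 years

8.5 years


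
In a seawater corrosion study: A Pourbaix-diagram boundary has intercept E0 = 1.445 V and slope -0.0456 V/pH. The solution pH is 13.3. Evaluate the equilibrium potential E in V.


Apply the Pourbaix line equation: E = E0 + slope*pH
E = 1.445 + (-0.0456)*13.3 = 1.445 + (-0.60648) = 0.83852 V
Rounded to 4 decimal places: E = 0.8385 V

0.8385 V


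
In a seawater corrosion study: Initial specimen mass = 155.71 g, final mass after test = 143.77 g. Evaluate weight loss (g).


Weight loss = initial − final
WL = 155.71 − 143.77 = 11.94 g

11.94 g


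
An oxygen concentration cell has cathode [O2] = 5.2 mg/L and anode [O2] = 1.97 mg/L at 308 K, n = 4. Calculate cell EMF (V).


Apply the Nernst concentration-cell relation: E = (RT/nF)*ln(C_cathode/C_anode)
RT/nF = 8.314*308/(4*96485) = 0.006635 V
ln(5.2/1.97) = 0.97063
E = 0.006635 * 0.97063 = 0.00644 V

0.00644 V


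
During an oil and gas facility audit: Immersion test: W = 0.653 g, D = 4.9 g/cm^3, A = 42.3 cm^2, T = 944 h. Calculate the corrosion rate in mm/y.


Apply the mm/y weight-loss relation: CR = 87600 * W / (D * A * T)
Numerator: 87600 * 0.653 = 57202.8
Denominator: 4.9 * 42.3 * 944 = 195662.88
CR = 57202.8 / 195662.88 = 0.29235 mm/y

0.29235 mm/y


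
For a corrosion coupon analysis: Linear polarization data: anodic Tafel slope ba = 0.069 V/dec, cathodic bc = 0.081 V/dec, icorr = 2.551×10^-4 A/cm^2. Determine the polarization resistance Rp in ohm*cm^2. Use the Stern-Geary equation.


Apply the Stern-Geary equation: Rp = ba*bc / (2.303*icorr*(ba+bc))
ba*bc = 0.069*0.081 = 0.005589
ba+bc = 0.15; 2.303*icorr*(ba+bc) = 2.303*2.551×10^-4*0.15 = 8.8124295×10^-5
Rp = 0.005589 / 8.8124295×10^-5 = 63.4 ohm*cm^2

63.4 ohm*cm^2


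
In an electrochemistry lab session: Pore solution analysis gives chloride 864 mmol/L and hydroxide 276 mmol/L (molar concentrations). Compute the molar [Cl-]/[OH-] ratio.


Threshold parameter = [Cl-] / [OH-] (molar basis; both in mmol/L, so units cancel)
Ratio = 864 / 276 = 3.13

3.13


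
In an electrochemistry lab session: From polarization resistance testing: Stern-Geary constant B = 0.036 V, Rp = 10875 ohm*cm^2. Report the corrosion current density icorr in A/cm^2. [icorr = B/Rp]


Apply the Stern-Geary relation: icorr = B / Rp
icorr = 0.036 / 10875 = 3.31×10^-6 A/cm^2

3.31×10^-6 A/cm^2


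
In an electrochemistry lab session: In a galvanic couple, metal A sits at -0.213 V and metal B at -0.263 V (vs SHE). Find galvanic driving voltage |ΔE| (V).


Driving voltage is the absolute potential difference.
|ΔE| = |-0.213 − (-0.263)| = 0.05 V

0.05 V


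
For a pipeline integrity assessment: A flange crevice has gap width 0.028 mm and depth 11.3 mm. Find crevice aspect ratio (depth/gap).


Aspect ratio = depth / gap
Ratio = 11.3 / 0.028 = 403.6

403.6


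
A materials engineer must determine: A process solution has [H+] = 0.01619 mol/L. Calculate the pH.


pH = −log10[H+]
pH = −log10(0.01619) = 1.79

1.79


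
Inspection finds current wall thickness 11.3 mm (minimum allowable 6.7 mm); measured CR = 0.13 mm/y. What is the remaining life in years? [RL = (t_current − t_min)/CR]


Apply the remaining-life relation: RL = (t_current − t_min) / CR
RL = (11.3 − 6.7) / 0.13 = 4.6 / 0.13 = 35.4 years

35.4 years


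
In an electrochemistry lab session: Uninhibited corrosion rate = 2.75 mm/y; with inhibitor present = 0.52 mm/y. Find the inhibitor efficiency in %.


Apply the inhibitor-efficiency definition: IE = (CR_blank − CR_inh)/CR_blank × 100
IE = (2.75 − 0.52) / 2.75 × 100
IE = 2.23 / 2.75 × 100 = 81.1 %

81.1 %


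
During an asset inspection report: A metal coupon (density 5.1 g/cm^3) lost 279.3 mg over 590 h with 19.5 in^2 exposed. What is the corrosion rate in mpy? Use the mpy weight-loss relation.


Apply the mpy weight-loss relation: CR = 534 * W / (D * A * T)
Numerator: 534 * 279.3 = 149146.2
Denominator: 5.1 * 19.5 * 590 = 58675.5
CR = 149146.2 / 58675.5 = 2.54188 mpy

2.54188 mpy


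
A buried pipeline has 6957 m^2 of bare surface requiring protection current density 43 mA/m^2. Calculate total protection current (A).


I = area * current density, then convert mA → A (÷1000)
I = 6957 * 43 / 1000 = 299.15 A

299.15 A


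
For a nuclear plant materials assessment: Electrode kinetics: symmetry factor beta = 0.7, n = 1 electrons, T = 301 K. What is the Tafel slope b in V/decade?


Apply the Tafel slope relation: b = 2.303*R*T/(beta*n*F)
Numerator: 2.303 * 8.314 * 301 = 5763.29
Denominator: 0.7 * 1 * 96485 = 67539.5
b = 5763.29 / 67539.5 = 0.085 V/decade

0.085 V/decade


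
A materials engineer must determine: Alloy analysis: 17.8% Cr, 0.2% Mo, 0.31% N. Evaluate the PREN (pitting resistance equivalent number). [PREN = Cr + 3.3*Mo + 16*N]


Apply the PREN formula: PREN = Cr + 3.3*Mo + 16*N
PREN = 17.8 + 3.3*0.2 + 16*0.31
PREN = 17.8 + 0.66 + 4.96 = 23.42

23.42


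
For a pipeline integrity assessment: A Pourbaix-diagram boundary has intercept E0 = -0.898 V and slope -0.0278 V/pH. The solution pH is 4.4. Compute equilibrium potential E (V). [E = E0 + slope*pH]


Apply the Pourbaix line equation: E = E0 + slope*pH
E = -0.898 + (-0.0278)*4.4 = -0.898 + (-0.12232) = -1.02032 V
Rounded to 3 decimal places: E = -1.020 V

-1.020 V


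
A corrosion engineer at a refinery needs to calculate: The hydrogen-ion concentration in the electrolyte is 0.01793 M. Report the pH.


pH = −log10[H+]
pH = −log10(0.01793) = 1.75

1.75


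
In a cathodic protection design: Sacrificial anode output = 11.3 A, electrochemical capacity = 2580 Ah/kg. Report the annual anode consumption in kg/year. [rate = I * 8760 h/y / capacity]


Annual consumption = current * hours per year / capacity
Rate = 11.3 * 8760 / 2580 = 38.4 kg/year

38.4 kg/year


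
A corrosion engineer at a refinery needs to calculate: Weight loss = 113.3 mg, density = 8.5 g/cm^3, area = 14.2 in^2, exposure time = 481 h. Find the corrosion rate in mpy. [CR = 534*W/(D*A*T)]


Apply the mpy weight-loss relation: CR = 534 * W / (D * A * T)
Numerator: 534 * 113.3 = 60502.2
Denominator: 8.5 * 14.2 * 481 = 58056.7
CR = 60502.2 / 58056.7 = 1.042 mpy

1.042 mpy


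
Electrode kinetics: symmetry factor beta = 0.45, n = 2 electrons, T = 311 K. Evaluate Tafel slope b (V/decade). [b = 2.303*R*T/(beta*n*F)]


Apply the Tafel slope relation: b = 2.303*R*T/(beta*n*F)
Numerator: 2.303 * 8.314 * 311 = 5954.76
Denominator: 0.45 * 2 * 96485 = 86836.5
b = 5954.76 / 86836.5 = 0.0686 V/decade

0.0686 V/decade


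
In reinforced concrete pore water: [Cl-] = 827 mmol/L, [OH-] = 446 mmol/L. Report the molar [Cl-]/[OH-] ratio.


Threshold parameter = [Cl-] / [OH-] (molar basis; both in mmol/L, so units cancel)
Ratio = 827 / 446 = 1.85

1.85


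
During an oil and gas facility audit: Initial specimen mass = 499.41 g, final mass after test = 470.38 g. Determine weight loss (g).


Weight loss = initial − final
WL = 499.41 − 470.38 = 29.03 g

29.03 g


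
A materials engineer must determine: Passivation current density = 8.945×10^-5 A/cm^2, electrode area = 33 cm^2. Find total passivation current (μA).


I = i_pass * A, then convert A → μA (×10^6)
I = 8.945×10^-5 * 33 * 10^6 = 2951.85 μA

2951.85 μA


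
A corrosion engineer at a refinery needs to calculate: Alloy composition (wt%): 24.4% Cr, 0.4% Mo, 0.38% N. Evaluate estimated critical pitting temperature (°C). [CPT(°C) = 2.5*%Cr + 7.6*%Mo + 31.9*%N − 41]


Apply the ASTM G48 empirical CPT estimate: CPT(°C) = 2.5*%Cr + 7.6*%Mo + 31.9*%N − 41
2.5*24.4 = 61; 7.6*0.4 = 3.04; 31.9*0.38 = 12.122
CPT = 61 + 3.04 + 12.122 − 41 = 35.162 °C
Rounded to 0.1 °C: CPT ≈ 35.2 °C

35.2 °C


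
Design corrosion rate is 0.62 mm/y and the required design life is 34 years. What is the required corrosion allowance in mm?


Corrosion allowance = CR × design life
CA = 0.62 * 34 = 21.08 mm

21.08 mm


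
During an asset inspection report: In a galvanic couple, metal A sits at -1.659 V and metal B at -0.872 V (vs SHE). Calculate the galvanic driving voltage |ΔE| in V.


Driving voltage is the absolute potential difference.
|ΔE| = |-1.659 − (-0.872)| = 0.787 V

0.787 V


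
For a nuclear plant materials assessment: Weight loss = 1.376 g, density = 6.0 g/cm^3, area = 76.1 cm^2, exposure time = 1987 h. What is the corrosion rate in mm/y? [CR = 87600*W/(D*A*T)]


Apply the mm/y weight-loss relation: CR = 87600 * W / (D * A * T)
Numerator: 87600 * 1.376 = 120537.6
Denominator: 6.0 * 76.1 * 1987 = 907264.2
CR = 120537.6 / 907264.2 = 0.1329 mm/y

0.1329 mm/y


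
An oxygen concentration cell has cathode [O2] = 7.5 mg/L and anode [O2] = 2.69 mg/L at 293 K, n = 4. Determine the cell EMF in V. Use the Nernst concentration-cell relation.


Apply the Nernst concentration-cell relation: E = (RT/nF)*ln(C_cathode/C_anode)
RT/nF = 8.314*293/(4*96485) = 0.00631187 V
ln(7.5/2.69) = 1.02536
E = 0.00631187 * 1.02536 = 0.00647 V

0.00647 V


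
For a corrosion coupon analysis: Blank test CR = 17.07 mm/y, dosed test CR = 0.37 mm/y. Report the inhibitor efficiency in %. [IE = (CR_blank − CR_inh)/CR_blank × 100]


Apply the inhibitor-efficiency definition: IE = (CR_blank − CR_inh)/CR_blank × 100
IE = (17.07 − 0.37) / 17.07 × 100
IE = 16.7 / 17.07 × 100 = 97.8 %

97.8 %


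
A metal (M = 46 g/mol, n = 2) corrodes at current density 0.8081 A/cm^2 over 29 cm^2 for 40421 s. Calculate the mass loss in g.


Apply Faraday's law: m = i*A*t*M / (n*F)
Total charge passed Q = i*A*t = 0.8081*29*40421 = 947262.0929 C
m = Q*M/(n*F) = 947262.0929*46/(2*96485) = 225.8074 g

225.8074 g


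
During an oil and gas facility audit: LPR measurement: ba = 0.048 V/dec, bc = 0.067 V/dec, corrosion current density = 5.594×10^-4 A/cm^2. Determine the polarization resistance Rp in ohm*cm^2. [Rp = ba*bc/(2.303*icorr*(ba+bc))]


Apply the Stern-Geary equation: Rp = ba*bc / (2.303*icorr*(ba+bc))
ba*bc = 0.048*0.067 = 0.003216
ba+bc = 0.115; 2.303*icorr*(ba+bc) = 2.303*5.594×10^-4*0.115 = 1.4815429×10^-4
Rp = 0.003216 / 1.4815429×10^-4 = 21.71 ohm*cm^2

21.71 ohm*cm^2


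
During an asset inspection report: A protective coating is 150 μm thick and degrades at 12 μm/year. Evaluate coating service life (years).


Service life = thickness / degradation rate
Life = 150 / 12 = 12.5 years

12.5 years


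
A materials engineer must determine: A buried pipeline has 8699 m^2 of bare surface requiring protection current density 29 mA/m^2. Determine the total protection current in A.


I = area * current density, then convert mA → A (÷1000)
I = 8699 * 29 / 1000 = 252.27 A

252.27 A


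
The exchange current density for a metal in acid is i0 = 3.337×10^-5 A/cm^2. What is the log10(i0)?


i0 = 3.337×10^-5 A/cm^2
log10(i0) = -4.477

-4.477


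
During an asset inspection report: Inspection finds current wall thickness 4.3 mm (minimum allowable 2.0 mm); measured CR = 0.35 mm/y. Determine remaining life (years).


Apply the remaining-life relation: RL = (t_current − t_min) / CR
RL = (4.3 − 2.0) / 0.35 = 2.3 / 0.35 = 6.6 years

6.6 years


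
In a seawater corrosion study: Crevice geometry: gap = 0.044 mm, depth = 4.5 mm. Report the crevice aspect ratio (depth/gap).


Aspect ratio = depth / gap
Ratio = 4.5 / 0.044 = 102.3

102.3


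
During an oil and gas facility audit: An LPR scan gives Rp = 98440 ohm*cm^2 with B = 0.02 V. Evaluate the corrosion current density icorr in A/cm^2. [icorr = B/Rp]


Apply the Stern-Geary relation: icorr = B / Rp
icorr = 0.02 / 98440 = 2.032×10^-7 A/cm^2

2.032×10^-7 A/cm^2


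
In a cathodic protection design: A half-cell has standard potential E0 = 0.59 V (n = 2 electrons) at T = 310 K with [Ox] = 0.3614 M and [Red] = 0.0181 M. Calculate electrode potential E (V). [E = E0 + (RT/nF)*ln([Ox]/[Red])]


Apply the Nernst equation: E = E0 + (RT/nF)*ln([Ox]/[Red])
Step 1: RT/nF = 8.314*310/(2*96485) = 0.01335617 V
Step 2: [Ox]/[Red] = 0.3614/0.0181 = 19.966851
Step 3: ln(19.966851) = 2.994073
Step 4: correction = 0.01335617 * 2.994073 = 0.04 V
E = 0.59 + 0.04 = 0.63 V

0.63 V


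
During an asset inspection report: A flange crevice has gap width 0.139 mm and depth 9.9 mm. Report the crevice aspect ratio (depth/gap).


Aspect ratio = depth / gap
Ratio = 9.9 / 0.139 = 71.2

71.2


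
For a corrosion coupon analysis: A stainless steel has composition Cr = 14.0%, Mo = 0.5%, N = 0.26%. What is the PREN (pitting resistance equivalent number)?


Apply the PREN formula: PREN = Cr + 3.3*Mo + 16*N
PREN = 14.0 + 3.3*0.5 + 16*0.26
PREN = 14.0 + 1.65 + 4.16 = 19.81

19.81


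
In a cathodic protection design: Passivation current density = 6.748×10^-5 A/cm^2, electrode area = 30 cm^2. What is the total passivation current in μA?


I = i_pass * A, then convert A → μA (×10^6)
I = 6.748×10^-5 * 30 * 10^6 = 2024.4 μA

2024.4 μA


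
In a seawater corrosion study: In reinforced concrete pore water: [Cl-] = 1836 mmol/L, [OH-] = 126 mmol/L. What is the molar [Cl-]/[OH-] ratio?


Threshold parameter = [Cl-] / [OH-] (molar basis; both in mmol/L, so units cancel)
Ratio = 1836 / 126 = 14.57

14.57


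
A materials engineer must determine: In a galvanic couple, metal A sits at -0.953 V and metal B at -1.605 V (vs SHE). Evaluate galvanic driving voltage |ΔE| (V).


Driving voltage is the absolute potential difference.
|ΔE| = |-0.953 − (-1.605)| = 0.652 V

0.652 V


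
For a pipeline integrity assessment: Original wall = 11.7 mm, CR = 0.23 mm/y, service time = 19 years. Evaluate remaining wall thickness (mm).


Remaining wall = original − CR × time
t = 11.7 − 0.23*19 = 11.7 − 4.37 = 7.33 mm

7.33 mm


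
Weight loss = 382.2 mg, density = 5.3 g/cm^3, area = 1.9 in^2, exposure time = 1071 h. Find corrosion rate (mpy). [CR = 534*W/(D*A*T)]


Apply the mpy weight-loss relation: CR = 534 * W / (D * A * T)
Numerator: 534 * 382.2 = 204094.8
Denominator: 5.3 * 1.9 * 1071 = 10784.97
CR = 204094.8 / 10784.97 = 18.924 mpy

18.924 mpy


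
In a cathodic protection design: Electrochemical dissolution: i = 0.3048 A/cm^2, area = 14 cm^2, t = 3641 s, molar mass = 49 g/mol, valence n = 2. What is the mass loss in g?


Apply Faraday's law: m = i*A*t*M / (n*F)
Total charge passed Q = i*A*t = 0.3048*14*3641 = 15536.8752 C
m = Q*M/(n*F) = 15536.8752*49/(2*96485) = 3.945 g

3.945 g


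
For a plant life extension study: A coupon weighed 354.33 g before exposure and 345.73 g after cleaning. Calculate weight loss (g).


Weight loss = initial − final
WL = 354.33 − 345.73 = 8.6 g

8.6 g


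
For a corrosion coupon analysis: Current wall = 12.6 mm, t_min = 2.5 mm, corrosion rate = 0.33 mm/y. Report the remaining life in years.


Apply the remaining-life relation: RL = (t_current − t_min) / CR
RL = (12.6 − 2.5) / 0.33 = 10.1 / 0.33 = 30.6 years

30.6 years


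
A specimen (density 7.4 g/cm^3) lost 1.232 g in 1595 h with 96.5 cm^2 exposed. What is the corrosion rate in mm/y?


Apply the mm/y weight-loss relation: CR = 87600 * W / (D * A * T)
Numerator: 87600 * 1.232 = 107923.2
Denominator: 7.4 * 96.5 * 1595 = 1138989.5
CR = 107923.2 / 1138989.5 = 0.0948 mm/y

0.0948 mm/y


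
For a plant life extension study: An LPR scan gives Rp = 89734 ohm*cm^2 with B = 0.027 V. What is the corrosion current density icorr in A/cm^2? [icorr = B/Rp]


Apply the Stern-Geary relation: icorr = B / Rp
icorr = 0.027 / 89734 = 3.009×10^-7 A/cm^2

3.009×10^-7 A/cm^2


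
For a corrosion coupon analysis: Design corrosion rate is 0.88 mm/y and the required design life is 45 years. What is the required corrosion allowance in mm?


Corrosion allowance = CR × design life
CA = 0.88 * 45 = 39.6 mm

39.6 mm


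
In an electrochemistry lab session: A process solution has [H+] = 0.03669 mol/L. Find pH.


pH = −log10[H+]
pH = −log10(0.03669) = 1.44

1.44


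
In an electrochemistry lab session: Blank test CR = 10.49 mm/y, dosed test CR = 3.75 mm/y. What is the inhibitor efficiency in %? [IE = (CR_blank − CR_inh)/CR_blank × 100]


Apply the inhibitor-efficiency definition: IE = (CR_blank − CR_inh)/CR_blank × 100
IE = (10.49 − 3.75) / 10.49 × 100
IE = 6.74 / 10.49 × 100 = 64.3 %

64.3 %


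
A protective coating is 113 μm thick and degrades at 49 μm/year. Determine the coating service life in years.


Service life = thickness / degradation rate
Life = 113 / 49 = 2.3 years

2.3 years


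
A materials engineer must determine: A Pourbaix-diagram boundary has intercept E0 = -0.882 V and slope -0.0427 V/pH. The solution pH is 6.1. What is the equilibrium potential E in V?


Apply the Pourbaix line equation: E = E0 + slope*pH
E = -0.882 + (-0.0427)*6.1 = -0.882 + (-0.26047) = -1.14247 V
Rounded to 4 decimal places: E = -1.1425 V

-1.1425 V


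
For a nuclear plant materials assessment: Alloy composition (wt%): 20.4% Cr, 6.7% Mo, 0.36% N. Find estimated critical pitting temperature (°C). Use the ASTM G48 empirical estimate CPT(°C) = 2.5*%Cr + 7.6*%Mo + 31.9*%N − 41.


Apply the ASTM G48 empirical CPT estimate: CPT(°C) = 2.5*%Cr + 7.6*%Mo + 31.9*%N − 41
2.5*20.4 = 51; 7.6*6.7 = 50.92; 31.9*0.36 = 11.484
CPT = 51 + 50.92 + 11.484 − 41 = 72.404 °C
Rounded to 0.1 °C: CPT ≈ 72.4 °C

72.4 °C


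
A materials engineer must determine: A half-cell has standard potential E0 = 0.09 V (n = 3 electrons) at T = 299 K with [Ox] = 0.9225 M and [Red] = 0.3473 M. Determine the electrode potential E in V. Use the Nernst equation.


Apply the Nernst equation: E = E0 + (RT/nF)*ln([Ox]/[Red])
Step 1: RT/nF = 8.314*299/(3*96485) = 0.00858816 V
Step 2: [Ox]/[Red] = 0.9225/0.3473 = 2.656205
Step 3: ln(2.656205) = 0.976898
Step 4: correction = 0.00858816 * 0.976898 = 0.0084 V
E = 0.09 + 0.0084 = 0.0984 V

0.0984 V


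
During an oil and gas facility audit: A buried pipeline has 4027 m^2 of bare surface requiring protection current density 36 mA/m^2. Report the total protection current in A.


I = area * current density, then convert mA → A (÷1000)
I = 4027 * 36 / 1000 = 144.97 A

144.97 A


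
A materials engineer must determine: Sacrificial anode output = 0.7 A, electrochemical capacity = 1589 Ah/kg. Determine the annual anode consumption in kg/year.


Annual consumption = current * hours per year / capacity
Rate = 0.7 * 8760 / 1589 = 3.9 kg/year

3.9 kg/year


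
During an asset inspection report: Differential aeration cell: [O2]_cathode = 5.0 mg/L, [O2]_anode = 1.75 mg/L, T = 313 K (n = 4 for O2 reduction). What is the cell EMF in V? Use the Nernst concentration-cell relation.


Apply the Nernst concentration-cell relation: E = (RT/nF)*ln(C_cathode/C_anode)
RT/nF = 8.314*313/(4*96485) = 0.00674271 V
ln(5.0/1.75) = 1.04982
E = 0.00674271 * 1.04982 = 0.00708 V

0.00708 V


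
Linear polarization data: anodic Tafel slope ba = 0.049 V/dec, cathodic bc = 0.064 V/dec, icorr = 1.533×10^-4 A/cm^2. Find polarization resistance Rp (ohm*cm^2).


Apply the Stern-Geary equation: Rp = ba*bc / (2.303*icorr*(ba+bc))
ba*bc = 0.049*0.064 = 0.003136
ba+bc = 0.113; 2.303*icorr*(ba+bc) = 2.303*1.533×10^-4*0.113 = 3.9894639×10^-5
Rp = 0.003136 / 3.9894639×10^-5 = 78.6 ohm*cm^2

78.6 ohm*cm^2


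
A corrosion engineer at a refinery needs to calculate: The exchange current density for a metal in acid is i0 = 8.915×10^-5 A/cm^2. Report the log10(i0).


i0 = 8.915×10^-5 A/cm^2
log10(i0) = -4.05

-4.05


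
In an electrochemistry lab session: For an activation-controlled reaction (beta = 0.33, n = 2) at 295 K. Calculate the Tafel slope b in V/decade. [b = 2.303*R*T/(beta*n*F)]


Apply the Tafel slope relation: b = 2.303*R*T/(beta*n*F)
Numerator: 2.303 * 8.314 * 295 = 5648.41
Denominator: 0.33 * 2 * 96485 = 63680.1
b = 5648.41 / 63680.1 = 0.0887 V/decade

0.0887 V/decade


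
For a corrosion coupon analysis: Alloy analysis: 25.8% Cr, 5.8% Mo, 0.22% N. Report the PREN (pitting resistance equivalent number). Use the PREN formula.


Apply the PREN formula: PREN = Cr + 3.3*Mo + 16*N
PREN = 25.8 + 3.3*5.8 + 16*0.22
PREN = 25.8 + 19.14 + 3.52 = 48.46

48.46


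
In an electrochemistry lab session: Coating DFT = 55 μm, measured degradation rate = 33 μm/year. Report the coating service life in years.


Service life = thickness / degradation rate
Life = 55 / 33 = 1.7 years

1.7 years


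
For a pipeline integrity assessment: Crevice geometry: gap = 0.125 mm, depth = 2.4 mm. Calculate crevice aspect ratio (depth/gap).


Aspect ratio = depth / gap
Ratio = 2.4 / 0.125 = 19.2

19.2


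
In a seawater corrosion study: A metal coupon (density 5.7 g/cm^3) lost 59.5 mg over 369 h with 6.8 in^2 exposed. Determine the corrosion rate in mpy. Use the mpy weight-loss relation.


Apply the mpy weight-loss relation: CR = 534 * W / (D * A * T)
Numerator: 534 * 59.5 = 31773.0
Denominator: 5.7 * 6.8 * 369 = 14302.44
CR = 31773.0 / 14302.44 = 2.2215 mpy

2.2215 mpy
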